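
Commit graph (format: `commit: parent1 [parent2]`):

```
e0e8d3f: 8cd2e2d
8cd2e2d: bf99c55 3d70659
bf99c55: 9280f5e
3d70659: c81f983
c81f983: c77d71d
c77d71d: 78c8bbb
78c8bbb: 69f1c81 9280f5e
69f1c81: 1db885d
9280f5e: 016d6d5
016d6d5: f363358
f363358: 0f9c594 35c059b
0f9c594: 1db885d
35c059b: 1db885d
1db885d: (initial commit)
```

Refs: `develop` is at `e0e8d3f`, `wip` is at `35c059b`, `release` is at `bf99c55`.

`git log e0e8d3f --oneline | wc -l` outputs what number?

Walking parent pointers from e0e8d3f: reachable set = {016d6d5, 0f9c594, 1db885d, 35c059b, 3d70659, 69f1c81, 78c8bbb, 8cd2e2d, 9280f5e, bf99c55, c77d71d, c81f983, e0e8d3f, f363358}.
That is 14 commits.

14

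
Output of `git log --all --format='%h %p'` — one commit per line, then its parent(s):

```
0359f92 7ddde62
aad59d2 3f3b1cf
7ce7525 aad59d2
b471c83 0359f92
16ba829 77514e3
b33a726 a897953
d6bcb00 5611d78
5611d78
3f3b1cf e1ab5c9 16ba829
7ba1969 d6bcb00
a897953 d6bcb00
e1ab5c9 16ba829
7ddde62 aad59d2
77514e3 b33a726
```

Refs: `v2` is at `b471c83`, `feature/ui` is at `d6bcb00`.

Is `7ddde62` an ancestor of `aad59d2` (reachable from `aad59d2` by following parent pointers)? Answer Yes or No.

No

Ancestors of aad59d2: {16ba829, 3f3b1cf, 5611d78, 77514e3, a897953, aad59d2, b33a726, d6bcb00, e1ab5c9}.
7ddde62 is not in that set, so it is not an ancestor of aad59d2.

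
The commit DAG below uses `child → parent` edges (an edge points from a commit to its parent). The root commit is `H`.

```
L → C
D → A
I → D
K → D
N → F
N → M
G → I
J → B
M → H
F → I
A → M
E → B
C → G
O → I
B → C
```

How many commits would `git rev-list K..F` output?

Reachable from F: {A, D, F, H, I, M}.
Reachable from K: {A, D, H, K, M}.
In F's history but not K's: {F, I} — 2 commits.

2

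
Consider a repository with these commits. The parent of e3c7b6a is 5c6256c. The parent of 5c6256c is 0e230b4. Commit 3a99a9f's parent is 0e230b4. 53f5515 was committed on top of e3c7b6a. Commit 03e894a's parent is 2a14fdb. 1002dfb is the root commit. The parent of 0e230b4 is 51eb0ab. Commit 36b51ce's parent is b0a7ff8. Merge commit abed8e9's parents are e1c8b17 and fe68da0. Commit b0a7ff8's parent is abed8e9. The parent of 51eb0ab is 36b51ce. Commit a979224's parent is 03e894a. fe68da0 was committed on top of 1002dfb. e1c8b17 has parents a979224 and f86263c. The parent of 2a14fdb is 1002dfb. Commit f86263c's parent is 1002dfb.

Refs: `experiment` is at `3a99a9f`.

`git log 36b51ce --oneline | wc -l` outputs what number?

10

Walking parent pointers from 36b51ce: reachable set = {03e894a, 1002dfb, 2a14fdb, 36b51ce, a979224, abed8e9, b0a7ff8, e1c8b17, f86263c, fe68da0}.
That is 10 commits.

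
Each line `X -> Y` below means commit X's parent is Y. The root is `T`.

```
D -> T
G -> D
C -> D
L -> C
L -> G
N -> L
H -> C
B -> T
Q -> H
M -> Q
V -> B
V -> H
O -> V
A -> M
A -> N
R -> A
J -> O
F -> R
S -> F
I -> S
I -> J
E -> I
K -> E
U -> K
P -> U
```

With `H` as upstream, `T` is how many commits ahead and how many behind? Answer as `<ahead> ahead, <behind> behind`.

0 ahead, 3 behind

Reachable from T: {T}.
Reachable from H: {C, D, H, T}.
Only in T's history (ahead): {} — 0.
Only in H's history (behind): {C, D, H} — 3.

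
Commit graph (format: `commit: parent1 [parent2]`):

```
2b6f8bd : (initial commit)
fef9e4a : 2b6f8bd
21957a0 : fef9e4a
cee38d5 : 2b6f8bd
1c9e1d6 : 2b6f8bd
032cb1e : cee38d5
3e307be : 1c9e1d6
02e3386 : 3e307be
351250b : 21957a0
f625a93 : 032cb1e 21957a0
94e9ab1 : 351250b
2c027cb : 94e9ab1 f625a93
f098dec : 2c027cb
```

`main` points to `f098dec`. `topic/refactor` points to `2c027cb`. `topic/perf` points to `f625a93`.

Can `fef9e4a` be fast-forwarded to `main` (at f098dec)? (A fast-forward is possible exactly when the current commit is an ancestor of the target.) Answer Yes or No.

A fast-forward from fef9e4a to f098dec is possible iff fef9e4a is an ancestor of f098dec.
Ancestors of f098dec: {032cb1e, 21957a0, 2b6f8bd, 2c027cb, 351250b, 94e9ab1, cee38d5, f098dec, f625a93, fef9e4a}.
fef9e4a is among them, so fast-forward is possible.

Yes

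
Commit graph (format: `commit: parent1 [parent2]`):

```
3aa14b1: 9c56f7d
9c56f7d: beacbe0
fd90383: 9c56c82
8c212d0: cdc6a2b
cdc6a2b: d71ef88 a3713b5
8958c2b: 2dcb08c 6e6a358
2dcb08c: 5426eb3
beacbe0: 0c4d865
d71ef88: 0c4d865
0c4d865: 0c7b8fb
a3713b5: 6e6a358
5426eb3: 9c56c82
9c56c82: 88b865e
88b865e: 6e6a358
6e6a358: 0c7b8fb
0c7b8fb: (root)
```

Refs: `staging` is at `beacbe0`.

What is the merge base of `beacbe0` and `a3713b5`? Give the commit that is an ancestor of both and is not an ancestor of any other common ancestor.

0c7b8fb

Ancestors of beacbe0: {0c4d865, 0c7b8fb, beacbe0}.
Ancestors of a3713b5: {0c7b8fb, 6e6a358, a3713b5}.
Common ancestors: {0c7b8fb}.
The only common ancestor is 0c7b8fb, so it is the merge base.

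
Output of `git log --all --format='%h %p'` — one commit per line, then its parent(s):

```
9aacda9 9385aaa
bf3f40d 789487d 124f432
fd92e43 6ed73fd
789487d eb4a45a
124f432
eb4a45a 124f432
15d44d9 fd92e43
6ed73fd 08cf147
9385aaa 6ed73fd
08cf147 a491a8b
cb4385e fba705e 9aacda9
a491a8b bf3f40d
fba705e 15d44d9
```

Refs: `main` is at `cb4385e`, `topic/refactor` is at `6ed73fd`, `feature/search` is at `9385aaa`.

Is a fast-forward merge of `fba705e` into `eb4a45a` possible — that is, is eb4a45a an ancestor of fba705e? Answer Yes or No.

A fast-forward from eb4a45a to fba705e is possible iff eb4a45a is an ancestor of fba705e.
Ancestors of fba705e: {08cf147, 124f432, 15d44d9, 6ed73fd, 789487d, a491a8b, bf3f40d, eb4a45a, fba705e, fd92e43}.
eb4a45a is among them, so fast-forward is possible.

Yes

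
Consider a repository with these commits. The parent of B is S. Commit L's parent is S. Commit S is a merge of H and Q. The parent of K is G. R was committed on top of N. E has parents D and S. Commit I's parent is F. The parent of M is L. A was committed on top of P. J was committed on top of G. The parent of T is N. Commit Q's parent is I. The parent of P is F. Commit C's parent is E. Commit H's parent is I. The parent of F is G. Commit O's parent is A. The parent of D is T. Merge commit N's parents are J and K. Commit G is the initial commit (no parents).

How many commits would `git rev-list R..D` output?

Reachable from D: {D, G, J, K, N, T}.
Reachable from R: {G, J, K, N, R}.
In D's history but not R's: {D, T} — 2 commits.

2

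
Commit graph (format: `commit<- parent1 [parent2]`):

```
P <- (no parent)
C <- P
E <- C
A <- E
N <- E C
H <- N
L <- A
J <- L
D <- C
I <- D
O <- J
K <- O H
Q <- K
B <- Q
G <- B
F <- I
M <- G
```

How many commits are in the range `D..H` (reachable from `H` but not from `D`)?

Reachable from H: {C, E, H, N, P}.
Reachable from D: {C, D, P}.
In H's history but not D's: {E, H, N} — 3 commits.

3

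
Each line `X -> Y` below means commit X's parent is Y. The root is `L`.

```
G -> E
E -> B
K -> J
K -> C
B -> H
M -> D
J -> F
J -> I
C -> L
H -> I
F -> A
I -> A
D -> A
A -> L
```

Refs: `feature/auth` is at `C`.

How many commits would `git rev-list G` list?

7

Walking parent pointers from G: reachable set = {A, B, E, G, H, I, L}.
That is 7 commits.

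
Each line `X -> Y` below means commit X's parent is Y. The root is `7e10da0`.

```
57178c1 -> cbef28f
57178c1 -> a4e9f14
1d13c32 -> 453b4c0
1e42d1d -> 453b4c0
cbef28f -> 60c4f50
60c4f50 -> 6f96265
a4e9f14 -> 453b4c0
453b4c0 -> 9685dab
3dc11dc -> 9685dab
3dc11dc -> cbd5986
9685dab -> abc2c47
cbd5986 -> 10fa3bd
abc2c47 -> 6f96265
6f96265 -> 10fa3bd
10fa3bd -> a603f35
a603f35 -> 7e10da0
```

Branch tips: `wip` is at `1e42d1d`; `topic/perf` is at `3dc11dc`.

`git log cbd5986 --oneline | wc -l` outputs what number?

Walking parent pointers from cbd5986: reachable set = {10fa3bd, 7e10da0, a603f35, cbd5986}.
That is 4 commits.

4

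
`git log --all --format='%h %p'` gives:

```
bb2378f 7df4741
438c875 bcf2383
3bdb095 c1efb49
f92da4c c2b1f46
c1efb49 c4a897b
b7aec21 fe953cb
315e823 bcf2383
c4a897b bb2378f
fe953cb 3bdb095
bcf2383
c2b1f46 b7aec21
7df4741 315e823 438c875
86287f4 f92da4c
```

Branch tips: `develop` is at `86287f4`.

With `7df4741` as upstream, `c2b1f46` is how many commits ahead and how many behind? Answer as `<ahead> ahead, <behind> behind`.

7 ahead, 0 behind

Reachable from c2b1f46: {315e823, 3bdb095, 438c875, 7df4741, b7aec21, bb2378f, bcf2383, c1efb49, c2b1f46, c4a897b, fe953cb}.
Reachable from 7df4741: {315e823, 438c875, 7df4741, bcf2383}.
Only in c2b1f46's history (ahead): {3bdb095, b7aec21, bb2378f, c1efb49, c2b1f46, c4a897b, fe953cb} — 7.
Only in 7df4741's history (behind): {} — 0.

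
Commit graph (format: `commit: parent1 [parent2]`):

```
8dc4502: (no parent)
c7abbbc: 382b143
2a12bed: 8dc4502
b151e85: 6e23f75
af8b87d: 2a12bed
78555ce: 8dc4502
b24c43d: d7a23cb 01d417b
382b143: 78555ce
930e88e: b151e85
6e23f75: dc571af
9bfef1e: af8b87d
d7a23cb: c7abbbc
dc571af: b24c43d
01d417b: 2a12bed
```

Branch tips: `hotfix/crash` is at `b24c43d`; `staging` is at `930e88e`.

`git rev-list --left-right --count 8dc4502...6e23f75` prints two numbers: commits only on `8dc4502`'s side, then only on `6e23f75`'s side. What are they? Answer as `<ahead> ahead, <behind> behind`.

Reachable from 8dc4502: {8dc4502}.
Reachable from 6e23f75: {01d417b, 2a12bed, 382b143, 6e23f75, 78555ce, 8dc4502, b24c43d, c7abbbc, d7a23cb, dc571af}.
Only in 8dc4502's history (ahead): {} — 0.
Only in 6e23f75's history (behind): {01d417b, 2a12bed, 382b143, 6e23f75, 78555ce, b24c43d, c7abbbc, d7a23cb, dc571af} — 9.

0 ahead, 9 behind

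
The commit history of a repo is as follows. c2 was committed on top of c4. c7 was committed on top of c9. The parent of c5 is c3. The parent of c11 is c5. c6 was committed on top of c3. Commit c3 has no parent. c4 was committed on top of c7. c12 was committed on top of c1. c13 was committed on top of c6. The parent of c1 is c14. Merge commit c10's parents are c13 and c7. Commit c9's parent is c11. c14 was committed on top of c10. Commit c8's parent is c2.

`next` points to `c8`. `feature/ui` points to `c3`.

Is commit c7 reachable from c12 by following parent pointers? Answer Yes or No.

Ancestors of c12 (commits reachable by following parents): {c1, c10, c11, c12, c13, c14, c3, c5, c6, c7, c9}.
c7 is in that set, so it is an ancestor of c12.

Yes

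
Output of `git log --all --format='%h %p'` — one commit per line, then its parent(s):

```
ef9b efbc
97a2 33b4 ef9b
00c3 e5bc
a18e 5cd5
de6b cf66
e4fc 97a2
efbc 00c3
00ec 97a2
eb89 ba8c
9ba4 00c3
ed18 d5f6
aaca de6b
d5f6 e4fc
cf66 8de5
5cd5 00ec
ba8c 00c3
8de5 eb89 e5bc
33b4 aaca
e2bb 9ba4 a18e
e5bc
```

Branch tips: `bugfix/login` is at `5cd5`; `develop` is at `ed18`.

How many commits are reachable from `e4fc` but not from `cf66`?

7

Reachable from e4fc: {00c3, 33b4, 8de5, 97a2, aaca, ba8c, cf66, de6b, e4fc, e5bc, eb89, ef9b, efbc}.
Reachable from cf66: {00c3, 8de5, ba8c, cf66, e5bc, eb89}.
In e4fc's history but not cf66's: {33b4, 97a2, aaca, de6b, e4fc, ef9b, efbc} — 7 commits.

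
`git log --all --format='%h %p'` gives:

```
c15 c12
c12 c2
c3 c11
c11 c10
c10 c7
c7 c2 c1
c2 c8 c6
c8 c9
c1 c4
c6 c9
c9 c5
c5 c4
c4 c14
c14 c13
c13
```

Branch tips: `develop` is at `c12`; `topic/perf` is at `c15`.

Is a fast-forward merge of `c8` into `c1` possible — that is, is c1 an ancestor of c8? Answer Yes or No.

A fast-forward from c1 to c8 is possible iff c1 is an ancestor of c8.
Ancestors of c8: {c13, c14, c4, c5, c8, c9}.
c1 is not among them, so fast-forward is not possible.

No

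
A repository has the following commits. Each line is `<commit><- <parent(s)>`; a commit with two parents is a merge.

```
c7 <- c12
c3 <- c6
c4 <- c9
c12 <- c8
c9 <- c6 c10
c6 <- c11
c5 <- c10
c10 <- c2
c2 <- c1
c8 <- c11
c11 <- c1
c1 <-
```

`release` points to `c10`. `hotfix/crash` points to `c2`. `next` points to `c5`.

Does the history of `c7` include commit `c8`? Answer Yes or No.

Ancestors of c7 (commits reachable by following parents): {c1, c11, c12, c7, c8}.
c8 is in that set, so it is an ancestor of c7.

Yes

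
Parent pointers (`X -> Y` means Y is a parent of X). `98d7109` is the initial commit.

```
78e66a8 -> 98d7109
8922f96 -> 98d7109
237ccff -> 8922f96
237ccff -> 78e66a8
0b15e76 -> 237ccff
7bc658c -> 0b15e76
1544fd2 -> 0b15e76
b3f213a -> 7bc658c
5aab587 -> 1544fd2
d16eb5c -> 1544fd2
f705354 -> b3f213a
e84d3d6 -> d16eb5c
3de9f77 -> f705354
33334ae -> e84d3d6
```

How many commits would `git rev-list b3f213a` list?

7

Walking parent pointers from b3f213a: reachable set = {0b15e76, 237ccff, 78e66a8, 7bc658c, 8922f96, 98d7109, b3f213a}.
That is 7 commits.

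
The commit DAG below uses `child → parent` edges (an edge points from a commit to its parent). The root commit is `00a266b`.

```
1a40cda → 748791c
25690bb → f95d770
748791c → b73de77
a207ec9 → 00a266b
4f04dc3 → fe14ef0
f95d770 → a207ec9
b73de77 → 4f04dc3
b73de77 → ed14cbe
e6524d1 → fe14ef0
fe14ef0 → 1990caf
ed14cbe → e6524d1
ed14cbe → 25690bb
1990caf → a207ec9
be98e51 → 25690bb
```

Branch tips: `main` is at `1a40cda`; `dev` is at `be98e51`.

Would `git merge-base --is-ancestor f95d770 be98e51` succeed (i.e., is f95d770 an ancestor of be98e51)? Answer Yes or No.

Yes

Ancestors of be98e51 (commits reachable by following parents): {00a266b, 25690bb, a207ec9, be98e51, f95d770}.
f95d770 is in that set, so it is an ancestor of be98e51.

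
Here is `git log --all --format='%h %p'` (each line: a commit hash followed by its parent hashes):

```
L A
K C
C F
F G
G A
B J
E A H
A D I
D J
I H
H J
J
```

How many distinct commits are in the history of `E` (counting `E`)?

6

Walking parent pointers from E: reachable set = {A, D, E, H, I, J}.
That is 6 commits.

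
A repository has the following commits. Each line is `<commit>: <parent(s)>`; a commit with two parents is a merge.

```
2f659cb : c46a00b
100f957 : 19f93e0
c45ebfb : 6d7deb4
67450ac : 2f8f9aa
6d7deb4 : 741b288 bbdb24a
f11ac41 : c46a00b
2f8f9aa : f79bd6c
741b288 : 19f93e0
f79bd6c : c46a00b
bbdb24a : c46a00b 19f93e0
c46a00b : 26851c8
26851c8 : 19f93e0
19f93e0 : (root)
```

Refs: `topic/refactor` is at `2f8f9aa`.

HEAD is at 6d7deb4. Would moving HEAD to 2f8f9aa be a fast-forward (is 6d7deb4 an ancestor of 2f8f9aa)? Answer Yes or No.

No

A fast-forward from 6d7deb4 to 2f8f9aa is possible iff 6d7deb4 is an ancestor of 2f8f9aa.
Ancestors of 2f8f9aa: {19f93e0, 26851c8, 2f8f9aa, c46a00b, f79bd6c}.
6d7deb4 is not among them, so fast-forward is not possible.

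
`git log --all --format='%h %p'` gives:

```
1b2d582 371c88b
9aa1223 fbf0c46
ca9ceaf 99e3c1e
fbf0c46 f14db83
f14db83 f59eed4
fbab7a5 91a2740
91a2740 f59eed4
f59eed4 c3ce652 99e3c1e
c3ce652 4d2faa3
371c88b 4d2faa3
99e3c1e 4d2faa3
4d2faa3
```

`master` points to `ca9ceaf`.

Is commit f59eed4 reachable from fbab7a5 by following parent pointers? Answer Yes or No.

Yes

Ancestors of fbab7a5 (commits reachable by following parents): {4d2faa3, 91a2740, 99e3c1e, c3ce652, f59eed4, fbab7a5}.
f59eed4 is in that set, so it is an ancestor of fbab7a5.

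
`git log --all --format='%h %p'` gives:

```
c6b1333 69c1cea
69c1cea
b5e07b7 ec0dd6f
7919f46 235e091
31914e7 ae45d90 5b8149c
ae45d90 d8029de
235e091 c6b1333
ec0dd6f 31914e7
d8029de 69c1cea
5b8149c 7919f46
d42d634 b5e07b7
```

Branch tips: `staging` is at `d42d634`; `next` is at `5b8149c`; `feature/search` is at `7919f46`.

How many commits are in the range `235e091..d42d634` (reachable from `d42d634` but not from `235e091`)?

8

Reachable from d42d634: {235e091, 31914e7, 5b8149c, 69c1cea, 7919f46, ae45d90, b5e07b7, c6b1333, d42d634, d8029de, ec0dd6f}.
Reachable from 235e091: {235e091, 69c1cea, c6b1333}.
In d42d634's history but not 235e091's: {31914e7, 5b8149c, 7919f46, ae45d90, b5e07b7, d42d634, d8029de, ec0dd6f} — 8 commits.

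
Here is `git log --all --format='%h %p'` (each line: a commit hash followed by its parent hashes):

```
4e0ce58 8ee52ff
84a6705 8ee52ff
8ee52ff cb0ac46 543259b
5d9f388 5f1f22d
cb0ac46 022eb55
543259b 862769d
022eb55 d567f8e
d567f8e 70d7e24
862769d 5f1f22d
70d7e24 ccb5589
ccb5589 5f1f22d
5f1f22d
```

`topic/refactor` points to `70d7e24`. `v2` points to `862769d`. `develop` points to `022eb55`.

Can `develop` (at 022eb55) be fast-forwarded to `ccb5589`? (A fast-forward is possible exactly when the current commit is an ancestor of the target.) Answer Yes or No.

A fast-forward from 022eb55 to ccb5589 is possible iff 022eb55 is an ancestor of ccb5589.
Ancestors of ccb5589: {5f1f22d, ccb5589}.
022eb55 is not among them, so fast-forward is not possible.

No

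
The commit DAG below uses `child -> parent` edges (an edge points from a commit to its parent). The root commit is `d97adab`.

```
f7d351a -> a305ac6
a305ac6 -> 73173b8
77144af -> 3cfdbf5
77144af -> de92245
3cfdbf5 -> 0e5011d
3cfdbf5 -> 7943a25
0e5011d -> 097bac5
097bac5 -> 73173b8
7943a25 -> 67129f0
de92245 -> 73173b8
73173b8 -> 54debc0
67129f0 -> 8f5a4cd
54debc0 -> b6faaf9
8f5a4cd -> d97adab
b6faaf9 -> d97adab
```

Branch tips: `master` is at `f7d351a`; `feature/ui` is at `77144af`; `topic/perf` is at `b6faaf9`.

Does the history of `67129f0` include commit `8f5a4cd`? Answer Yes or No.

Yes

Ancestors of 67129f0 (commits reachable by following parents): {67129f0, 8f5a4cd, d97adab}.
8f5a4cd is in that set, so it is an ancestor of 67129f0.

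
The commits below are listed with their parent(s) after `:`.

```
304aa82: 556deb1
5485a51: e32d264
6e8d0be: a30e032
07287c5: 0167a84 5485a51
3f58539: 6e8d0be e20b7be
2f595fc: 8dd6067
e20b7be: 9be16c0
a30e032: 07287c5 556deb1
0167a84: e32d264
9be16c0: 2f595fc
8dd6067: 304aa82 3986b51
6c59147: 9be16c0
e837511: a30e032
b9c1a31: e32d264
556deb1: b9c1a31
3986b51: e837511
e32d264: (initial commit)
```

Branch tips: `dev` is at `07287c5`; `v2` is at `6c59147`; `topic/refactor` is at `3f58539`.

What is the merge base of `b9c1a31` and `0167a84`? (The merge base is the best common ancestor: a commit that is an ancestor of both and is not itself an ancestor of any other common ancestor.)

Ancestors of b9c1a31: {b9c1a31, e32d264}.
Ancestors of 0167a84: {0167a84, e32d264}.
Common ancestors: {e32d264}.
The only common ancestor is e32d264, so it is the merge base.

e32d264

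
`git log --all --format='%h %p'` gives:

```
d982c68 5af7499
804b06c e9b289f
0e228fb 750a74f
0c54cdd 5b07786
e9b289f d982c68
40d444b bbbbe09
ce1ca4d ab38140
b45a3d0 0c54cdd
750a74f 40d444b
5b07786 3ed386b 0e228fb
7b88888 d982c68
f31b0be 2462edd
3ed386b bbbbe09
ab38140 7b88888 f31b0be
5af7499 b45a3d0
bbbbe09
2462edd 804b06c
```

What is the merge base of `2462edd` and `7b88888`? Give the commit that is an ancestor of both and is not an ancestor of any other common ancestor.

d982c68

Ancestors of 2462edd: {0c54cdd, 0e228fb, 2462edd, 3ed386b, 40d444b, 5af7499, 5b07786, 750a74f, 804b06c, b45a3d0, bbbbe09, d982c68, e9b289f}.
Ancestors of 7b88888: {0c54cdd, 0e228fb, 3ed386b, 40d444b, 5af7499, 5b07786, 750a74f, 7b88888, b45a3d0, bbbbe09, d982c68}.
Common ancestors: {0c54cdd, 0e228fb, 3ed386b, 40d444b, 5af7499, 5b07786, 750a74f, b45a3d0, bbbbe09, d982c68}.
Among these, d982c68 is not an ancestor of any other common ancestor — it is the merge base.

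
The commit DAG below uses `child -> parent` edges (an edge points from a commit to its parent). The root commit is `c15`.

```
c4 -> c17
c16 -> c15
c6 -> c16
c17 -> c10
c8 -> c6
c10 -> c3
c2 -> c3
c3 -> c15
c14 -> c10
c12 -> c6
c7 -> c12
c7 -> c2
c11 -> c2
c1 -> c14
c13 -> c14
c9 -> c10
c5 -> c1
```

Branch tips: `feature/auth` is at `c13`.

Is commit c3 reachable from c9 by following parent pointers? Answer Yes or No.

Ancestors of c9 (commits reachable by following parents): {c10, c15, c3, c9}.
c3 is in that set, so it is an ancestor of c9.

Yes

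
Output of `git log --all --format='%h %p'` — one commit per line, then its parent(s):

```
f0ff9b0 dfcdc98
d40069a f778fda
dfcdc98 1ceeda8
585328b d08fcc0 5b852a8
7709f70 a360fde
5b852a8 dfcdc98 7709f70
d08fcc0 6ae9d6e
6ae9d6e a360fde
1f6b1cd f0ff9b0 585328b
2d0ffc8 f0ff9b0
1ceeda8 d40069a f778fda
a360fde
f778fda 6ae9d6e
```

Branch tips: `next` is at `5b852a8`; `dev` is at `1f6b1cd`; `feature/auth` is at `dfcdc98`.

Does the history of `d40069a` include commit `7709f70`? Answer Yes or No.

Ancestors of d40069a: {6ae9d6e, a360fde, d40069a, f778fda}.
7709f70 is not in that set, so it is not an ancestor of d40069a.

No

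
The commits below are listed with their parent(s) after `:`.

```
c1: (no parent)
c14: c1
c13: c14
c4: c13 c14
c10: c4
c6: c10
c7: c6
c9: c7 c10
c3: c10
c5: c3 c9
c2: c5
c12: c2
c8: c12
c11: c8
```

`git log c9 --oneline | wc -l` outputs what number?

Walking parent pointers from c9: reachable set = {c1, c10, c13, c14, c4, c6, c7, c9}.
That is 8 commits.

8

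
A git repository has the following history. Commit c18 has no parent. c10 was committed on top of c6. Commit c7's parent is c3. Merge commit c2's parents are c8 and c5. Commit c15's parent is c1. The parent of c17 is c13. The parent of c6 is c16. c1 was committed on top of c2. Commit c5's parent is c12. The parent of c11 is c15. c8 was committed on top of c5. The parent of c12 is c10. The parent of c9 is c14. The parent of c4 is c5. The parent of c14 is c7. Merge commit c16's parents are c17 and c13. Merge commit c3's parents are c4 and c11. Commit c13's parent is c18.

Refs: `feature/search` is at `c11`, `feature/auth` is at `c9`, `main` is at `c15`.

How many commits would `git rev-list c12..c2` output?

3

Reachable from c2: {c10, c12, c13, c16, c17, c18, c2, c5, c6, c8}.
Reachable from c12: {c10, c12, c13, c16, c17, c18, c6}.
In c2's history but not c12's: {c2, c5, c8} — 3 commits.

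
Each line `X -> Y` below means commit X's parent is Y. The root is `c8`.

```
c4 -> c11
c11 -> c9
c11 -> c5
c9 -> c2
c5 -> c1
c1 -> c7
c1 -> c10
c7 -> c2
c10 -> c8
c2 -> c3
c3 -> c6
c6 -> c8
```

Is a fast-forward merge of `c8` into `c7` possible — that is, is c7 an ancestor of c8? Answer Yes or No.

No

A fast-forward from c7 to c8 is possible iff c7 is an ancestor of c8.
Ancestors of c8: {c8}.
c7 is not among them, so fast-forward is not possible.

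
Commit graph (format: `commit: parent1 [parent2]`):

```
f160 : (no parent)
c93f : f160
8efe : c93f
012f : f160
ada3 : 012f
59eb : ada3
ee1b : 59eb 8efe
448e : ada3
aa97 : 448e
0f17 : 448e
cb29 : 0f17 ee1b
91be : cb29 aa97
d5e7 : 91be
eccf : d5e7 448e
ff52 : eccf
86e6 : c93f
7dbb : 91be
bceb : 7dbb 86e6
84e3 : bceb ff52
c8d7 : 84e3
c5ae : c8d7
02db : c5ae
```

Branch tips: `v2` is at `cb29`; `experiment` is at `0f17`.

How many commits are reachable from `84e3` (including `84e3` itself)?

19

Walking parent pointers from 84e3: reachable set = {012f, 0f17, 448e, 59eb, 7dbb, 84e3, 86e6, 8efe, 91be, aa97, ada3, bceb, c93f, cb29, d5e7, eccf, ee1b, f160, ff52}.
That is 19 commits.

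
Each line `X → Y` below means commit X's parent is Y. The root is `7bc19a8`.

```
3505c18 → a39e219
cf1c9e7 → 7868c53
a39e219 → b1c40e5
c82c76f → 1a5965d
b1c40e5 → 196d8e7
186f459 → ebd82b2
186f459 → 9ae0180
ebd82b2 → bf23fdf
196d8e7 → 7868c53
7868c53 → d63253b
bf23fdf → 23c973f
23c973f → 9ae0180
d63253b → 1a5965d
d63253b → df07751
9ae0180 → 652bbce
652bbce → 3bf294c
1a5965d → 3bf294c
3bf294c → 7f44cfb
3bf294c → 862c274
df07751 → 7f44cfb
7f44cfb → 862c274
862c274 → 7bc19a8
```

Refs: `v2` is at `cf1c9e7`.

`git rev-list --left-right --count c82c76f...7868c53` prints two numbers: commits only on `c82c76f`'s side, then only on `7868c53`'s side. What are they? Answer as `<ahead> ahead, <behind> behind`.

Reachable from c82c76f: {1a5965d, 3bf294c, 7bc19a8, 7f44cfb, 862c274, c82c76f}.
Reachable from 7868c53: {1a5965d, 3bf294c, 7868c53, 7bc19a8, 7f44cfb, 862c274, d63253b, df07751}.
Only in c82c76f's history (ahead): {c82c76f} — 1.
Only in 7868c53's history (behind): {7868c53, d63253b, df07751} — 3.

1 ahead, 3 behind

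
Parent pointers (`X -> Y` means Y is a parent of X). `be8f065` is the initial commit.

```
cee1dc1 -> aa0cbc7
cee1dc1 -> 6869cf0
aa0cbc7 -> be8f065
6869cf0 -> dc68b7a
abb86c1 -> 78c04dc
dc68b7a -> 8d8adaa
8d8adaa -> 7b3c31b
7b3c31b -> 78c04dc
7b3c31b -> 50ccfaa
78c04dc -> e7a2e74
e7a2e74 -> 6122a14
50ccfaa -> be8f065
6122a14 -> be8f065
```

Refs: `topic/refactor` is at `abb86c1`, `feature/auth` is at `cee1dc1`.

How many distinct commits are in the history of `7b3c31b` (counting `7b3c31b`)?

Walking parent pointers from 7b3c31b: reachable set = {50ccfaa, 6122a14, 78c04dc, 7b3c31b, be8f065, e7a2e74}.
That is 6 commits.

6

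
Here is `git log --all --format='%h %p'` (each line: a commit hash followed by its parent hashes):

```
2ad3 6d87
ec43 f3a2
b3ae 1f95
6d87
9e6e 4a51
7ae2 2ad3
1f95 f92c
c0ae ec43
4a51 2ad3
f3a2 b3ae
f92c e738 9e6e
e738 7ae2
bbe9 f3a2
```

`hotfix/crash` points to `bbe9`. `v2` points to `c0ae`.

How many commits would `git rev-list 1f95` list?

8

Walking parent pointers from 1f95: reachable set = {1f95, 2ad3, 4a51, 6d87, 7ae2, 9e6e, e738, f92c}.
That is 8 commits.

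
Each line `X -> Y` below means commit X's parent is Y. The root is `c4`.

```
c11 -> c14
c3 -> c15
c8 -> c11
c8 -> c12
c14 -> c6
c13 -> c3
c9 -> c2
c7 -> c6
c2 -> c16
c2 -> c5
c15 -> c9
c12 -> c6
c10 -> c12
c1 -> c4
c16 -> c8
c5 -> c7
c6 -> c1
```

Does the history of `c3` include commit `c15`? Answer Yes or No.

Ancestors of c3 (commits reachable by following parents): {c1, c11, c12, c14, c15, c16, c2, c3, c4, c5, c6, c7, c8, c9}.
c15 is in that set, so it is an ancestor of c3.

Yes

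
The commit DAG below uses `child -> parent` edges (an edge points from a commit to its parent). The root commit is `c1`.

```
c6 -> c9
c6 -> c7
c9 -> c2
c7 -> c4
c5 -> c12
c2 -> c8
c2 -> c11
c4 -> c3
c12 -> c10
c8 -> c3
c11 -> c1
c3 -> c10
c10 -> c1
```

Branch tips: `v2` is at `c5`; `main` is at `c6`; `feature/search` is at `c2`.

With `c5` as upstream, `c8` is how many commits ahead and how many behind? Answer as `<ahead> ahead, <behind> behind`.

Reachable from c8: {c1, c10, c3, c8}.
Reachable from c5: {c1, c10, c12, c5}.
Only in c8's history (ahead): {c3, c8} — 2.
Only in c5's history (behind): {c12, c5} — 2.

2 ahead, 2 behind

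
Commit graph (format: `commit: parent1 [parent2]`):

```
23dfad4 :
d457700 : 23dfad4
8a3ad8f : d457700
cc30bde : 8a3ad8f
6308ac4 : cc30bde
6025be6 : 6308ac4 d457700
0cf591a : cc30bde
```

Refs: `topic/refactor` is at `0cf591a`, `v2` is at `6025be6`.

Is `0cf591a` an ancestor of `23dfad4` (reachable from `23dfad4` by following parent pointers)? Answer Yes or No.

Ancestors of 23dfad4: {23dfad4}.
0cf591a is not in that set, so it is not an ancestor of 23dfad4.

No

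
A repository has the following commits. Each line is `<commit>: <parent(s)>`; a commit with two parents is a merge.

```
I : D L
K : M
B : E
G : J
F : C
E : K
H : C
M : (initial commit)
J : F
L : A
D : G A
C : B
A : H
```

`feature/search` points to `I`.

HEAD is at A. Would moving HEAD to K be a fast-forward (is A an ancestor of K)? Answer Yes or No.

No

A fast-forward from A to K is possible iff A is an ancestor of K.
Ancestors of K: {K, M}.
A is not among them, so fast-forward is not possible.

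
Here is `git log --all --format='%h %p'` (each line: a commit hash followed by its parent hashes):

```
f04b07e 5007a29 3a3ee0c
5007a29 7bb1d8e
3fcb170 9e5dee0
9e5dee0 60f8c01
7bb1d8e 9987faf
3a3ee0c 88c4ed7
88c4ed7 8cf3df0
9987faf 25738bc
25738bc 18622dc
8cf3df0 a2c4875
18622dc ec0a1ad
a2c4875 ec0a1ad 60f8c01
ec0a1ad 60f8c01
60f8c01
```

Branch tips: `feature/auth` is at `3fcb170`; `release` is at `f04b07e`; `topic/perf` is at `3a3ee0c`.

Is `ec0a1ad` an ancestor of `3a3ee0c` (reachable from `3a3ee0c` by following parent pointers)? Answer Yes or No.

Yes

Ancestors of 3a3ee0c (commits reachable by following parents): {3a3ee0c, 60f8c01, 88c4ed7, 8cf3df0, a2c4875, ec0a1ad}.
ec0a1ad is in that set, so it is an ancestor of 3a3ee0c.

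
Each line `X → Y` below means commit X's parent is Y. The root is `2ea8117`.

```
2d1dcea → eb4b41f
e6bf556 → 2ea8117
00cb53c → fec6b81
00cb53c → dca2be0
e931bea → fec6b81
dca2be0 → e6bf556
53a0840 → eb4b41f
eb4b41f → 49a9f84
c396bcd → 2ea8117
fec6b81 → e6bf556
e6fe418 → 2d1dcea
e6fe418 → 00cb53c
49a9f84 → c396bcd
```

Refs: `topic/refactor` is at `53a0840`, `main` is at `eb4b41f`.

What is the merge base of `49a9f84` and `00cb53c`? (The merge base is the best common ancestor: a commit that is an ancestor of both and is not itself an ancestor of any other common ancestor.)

2ea8117

Ancestors of 49a9f84: {2ea8117, 49a9f84, c396bcd}.
Ancestors of 00cb53c: {00cb53c, 2ea8117, dca2be0, e6bf556, fec6b81}.
Common ancestors: {2ea8117}.
The only common ancestor is 2ea8117, so it is the merge base.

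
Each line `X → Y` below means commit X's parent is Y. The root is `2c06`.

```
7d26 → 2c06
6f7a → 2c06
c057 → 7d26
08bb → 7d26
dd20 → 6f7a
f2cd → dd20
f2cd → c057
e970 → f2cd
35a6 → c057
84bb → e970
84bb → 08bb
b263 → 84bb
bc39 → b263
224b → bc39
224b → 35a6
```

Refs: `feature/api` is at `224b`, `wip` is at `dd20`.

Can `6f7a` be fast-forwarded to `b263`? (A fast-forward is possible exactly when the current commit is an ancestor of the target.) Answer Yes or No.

A fast-forward from 6f7a to b263 is possible iff 6f7a is an ancestor of b263.
Ancestors of b263: {08bb, 2c06, 6f7a, 7d26, 84bb, b263, c057, dd20, e970, f2cd}.
6f7a is among them, so fast-forward is possible.

Yes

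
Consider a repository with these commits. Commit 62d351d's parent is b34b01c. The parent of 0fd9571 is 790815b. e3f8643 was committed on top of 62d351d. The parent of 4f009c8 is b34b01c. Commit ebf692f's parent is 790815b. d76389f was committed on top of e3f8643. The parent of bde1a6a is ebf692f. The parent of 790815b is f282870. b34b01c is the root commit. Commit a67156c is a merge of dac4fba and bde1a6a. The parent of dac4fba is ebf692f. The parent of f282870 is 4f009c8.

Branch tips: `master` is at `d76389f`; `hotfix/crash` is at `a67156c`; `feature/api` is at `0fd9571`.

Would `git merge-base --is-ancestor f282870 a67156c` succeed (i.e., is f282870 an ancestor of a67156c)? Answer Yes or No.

Ancestors of a67156c (commits reachable by following parents): {4f009c8, 790815b, a67156c, b34b01c, bde1a6a, dac4fba, ebf692f, f282870}.
f282870 is in that set, so it is an ancestor of a67156c.

Yes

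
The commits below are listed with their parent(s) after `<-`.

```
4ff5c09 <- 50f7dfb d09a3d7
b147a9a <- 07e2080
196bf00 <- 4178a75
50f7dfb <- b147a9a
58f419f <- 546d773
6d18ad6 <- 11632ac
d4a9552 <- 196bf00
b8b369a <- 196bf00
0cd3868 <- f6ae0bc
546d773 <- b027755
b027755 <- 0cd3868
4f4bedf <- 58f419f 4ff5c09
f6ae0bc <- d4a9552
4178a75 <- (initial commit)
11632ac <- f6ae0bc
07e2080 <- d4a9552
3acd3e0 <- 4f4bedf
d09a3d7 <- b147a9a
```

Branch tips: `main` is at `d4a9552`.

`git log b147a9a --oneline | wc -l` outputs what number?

Walking parent pointers from b147a9a: reachable set = {07e2080, 196bf00, 4178a75, b147a9a, d4a9552}.
That is 5 commits.

5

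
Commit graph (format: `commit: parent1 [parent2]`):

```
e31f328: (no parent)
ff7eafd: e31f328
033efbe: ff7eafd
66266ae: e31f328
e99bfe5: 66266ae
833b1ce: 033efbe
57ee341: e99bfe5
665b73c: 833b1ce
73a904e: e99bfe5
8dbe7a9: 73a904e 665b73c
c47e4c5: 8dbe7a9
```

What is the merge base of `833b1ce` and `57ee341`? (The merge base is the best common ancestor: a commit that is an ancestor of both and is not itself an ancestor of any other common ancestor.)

e31f328

Ancestors of 833b1ce: {033efbe, 833b1ce, e31f328, ff7eafd}.
Ancestors of 57ee341: {57ee341, 66266ae, e31f328, e99bfe5}.
Common ancestors: {e31f328}.
The only common ancestor is e31f328, so it is the merge base.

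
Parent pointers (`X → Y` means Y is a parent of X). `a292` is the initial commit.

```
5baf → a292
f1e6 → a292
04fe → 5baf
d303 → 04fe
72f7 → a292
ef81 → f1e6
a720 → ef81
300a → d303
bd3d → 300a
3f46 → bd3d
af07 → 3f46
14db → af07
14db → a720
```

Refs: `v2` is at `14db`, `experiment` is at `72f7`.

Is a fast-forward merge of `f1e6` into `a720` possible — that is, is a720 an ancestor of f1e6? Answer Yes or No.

No

A fast-forward from a720 to f1e6 is possible iff a720 is an ancestor of f1e6.
Ancestors of f1e6: {a292, f1e6}.
a720 is not among them, so fast-forward is not possible.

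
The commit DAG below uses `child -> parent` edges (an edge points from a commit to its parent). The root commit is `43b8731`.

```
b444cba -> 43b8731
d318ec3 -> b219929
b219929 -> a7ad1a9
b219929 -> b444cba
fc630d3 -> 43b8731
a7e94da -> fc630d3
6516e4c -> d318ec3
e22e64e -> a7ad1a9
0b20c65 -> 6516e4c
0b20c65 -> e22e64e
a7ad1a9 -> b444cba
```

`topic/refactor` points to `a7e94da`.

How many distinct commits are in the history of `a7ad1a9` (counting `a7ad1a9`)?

Walking parent pointers from a7ad1a9: reachable set = {43b8731, a7ad1a9, b444cba}.
That is 3 commits.

3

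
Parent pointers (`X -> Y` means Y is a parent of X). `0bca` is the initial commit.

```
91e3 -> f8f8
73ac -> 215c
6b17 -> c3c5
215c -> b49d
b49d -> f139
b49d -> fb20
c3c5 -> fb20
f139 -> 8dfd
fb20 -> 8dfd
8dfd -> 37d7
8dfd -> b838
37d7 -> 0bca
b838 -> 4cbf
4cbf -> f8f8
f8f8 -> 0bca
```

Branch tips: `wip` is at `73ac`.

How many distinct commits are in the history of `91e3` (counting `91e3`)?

Walking parent pointers from 91e3: reachable set = {0bca, 91e3, f8f8}.
That is 3 commits.

3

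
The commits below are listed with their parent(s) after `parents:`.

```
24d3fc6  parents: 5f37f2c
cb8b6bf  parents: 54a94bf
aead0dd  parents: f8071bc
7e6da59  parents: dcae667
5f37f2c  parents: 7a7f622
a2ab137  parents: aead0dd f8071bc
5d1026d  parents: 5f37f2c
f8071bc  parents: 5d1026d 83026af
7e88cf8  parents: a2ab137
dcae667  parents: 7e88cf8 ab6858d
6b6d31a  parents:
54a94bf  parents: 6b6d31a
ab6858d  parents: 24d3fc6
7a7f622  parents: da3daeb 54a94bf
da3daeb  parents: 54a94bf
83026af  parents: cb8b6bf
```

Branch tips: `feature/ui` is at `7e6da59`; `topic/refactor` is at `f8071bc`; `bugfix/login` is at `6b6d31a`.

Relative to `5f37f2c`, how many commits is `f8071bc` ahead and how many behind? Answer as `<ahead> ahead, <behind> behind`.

4 ahead, 0 behind

Reachable from f8071bc: {54a94bf, 5d1026d, 5f37f2c, 6b6d31a, 7a7f622, 83026af, cb8b6bf, da3daeb, f8071bc}.
Reachable from 5f37f2c: {54a94bf, 5f37f2c, 6b6d31a, 7a7f622, da3daeb}.
Only in f8071bc's history (ahead): {5d1026d, 83026af, cb8b6bf, f8071bc} — 4.
Only in 5f37f2c's history (behind): {} — 0.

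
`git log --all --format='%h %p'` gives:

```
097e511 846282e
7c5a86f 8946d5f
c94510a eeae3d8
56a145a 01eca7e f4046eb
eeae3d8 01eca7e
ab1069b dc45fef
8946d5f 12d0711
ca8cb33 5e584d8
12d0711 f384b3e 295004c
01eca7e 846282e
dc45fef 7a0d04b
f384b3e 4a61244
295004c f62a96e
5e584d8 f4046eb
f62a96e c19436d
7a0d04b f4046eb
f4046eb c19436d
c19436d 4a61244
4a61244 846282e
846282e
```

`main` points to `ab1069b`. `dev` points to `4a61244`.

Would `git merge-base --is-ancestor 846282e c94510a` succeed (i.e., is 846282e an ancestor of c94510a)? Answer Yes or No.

Yes

Ancestors of c94510a (commits reachable by following parents): {01eca7e, 846282e, c94510a, eeae3d8}.
846282e is in that set, so it is an ancestor of c94510a.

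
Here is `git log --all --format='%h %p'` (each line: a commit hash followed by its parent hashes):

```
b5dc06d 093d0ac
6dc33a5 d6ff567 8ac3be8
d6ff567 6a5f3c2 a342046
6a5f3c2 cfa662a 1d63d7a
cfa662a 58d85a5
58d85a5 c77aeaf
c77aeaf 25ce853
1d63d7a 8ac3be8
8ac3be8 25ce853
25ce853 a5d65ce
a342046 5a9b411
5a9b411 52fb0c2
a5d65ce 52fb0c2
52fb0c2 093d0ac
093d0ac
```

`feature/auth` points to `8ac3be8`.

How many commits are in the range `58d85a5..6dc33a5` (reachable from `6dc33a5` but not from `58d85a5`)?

8

Reachable from 6dc33a5: {093d0ac, 1d63d7a, 25ce853, 52fb0c2, 58d85a5, 5a9b411, 6a5f3c2, 6dc33a5, 8ac3be8, a342046, a5d65ce, c77aeaf, cfa662a, d6ff567}.
Reachable from 58d85a5: {093d0ac, 25ce853, 52fb0c2, 58d85a5, a5d65ce, c77aeaf}.
In 6dc33a5's history but not 58d85a5's: {1d63d7a, 5a9b411, 6a5f3c2, 6dc33a5, 8ac3be8, a342046, cfa662a, d6ff567} — 8 commits.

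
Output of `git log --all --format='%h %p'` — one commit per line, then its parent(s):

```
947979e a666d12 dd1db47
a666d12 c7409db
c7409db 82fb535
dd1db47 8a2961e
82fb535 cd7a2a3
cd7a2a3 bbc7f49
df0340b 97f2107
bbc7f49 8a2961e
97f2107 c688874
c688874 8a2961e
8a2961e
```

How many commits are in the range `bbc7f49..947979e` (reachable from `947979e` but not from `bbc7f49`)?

Reachable from 947979e: {82fb535, 8a2961e, 947979e, a666d12, bbc7f49, c7409db, cd7a2a3, dd1db47}.
Reachable from bbc7f49: {8a2961e, bbc7f49}.
In 947979e's history but not bbc7f49's: {82fb535, 947979e, a666d12, c7409db, cd7a2a3, dd1db47} — 6 commits.

6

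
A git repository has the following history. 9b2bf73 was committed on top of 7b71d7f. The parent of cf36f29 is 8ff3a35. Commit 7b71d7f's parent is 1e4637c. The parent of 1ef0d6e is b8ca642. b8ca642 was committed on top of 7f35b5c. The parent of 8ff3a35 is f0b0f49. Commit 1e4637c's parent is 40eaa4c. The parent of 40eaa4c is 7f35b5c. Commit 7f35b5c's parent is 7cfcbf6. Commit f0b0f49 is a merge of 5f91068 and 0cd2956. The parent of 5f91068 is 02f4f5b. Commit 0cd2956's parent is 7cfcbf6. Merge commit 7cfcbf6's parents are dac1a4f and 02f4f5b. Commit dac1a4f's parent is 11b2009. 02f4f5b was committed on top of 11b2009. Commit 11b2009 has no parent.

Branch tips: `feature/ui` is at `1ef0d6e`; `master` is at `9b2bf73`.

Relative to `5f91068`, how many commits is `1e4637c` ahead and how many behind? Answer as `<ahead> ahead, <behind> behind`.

5 ahead, 1 behind

Reachable from 1e4637c: {02f4f5b, 11b2009, 1e4637c, 40eaa4c, 7cfcbf6, 7f35b5c, dac1a4f}.
Reachable from 5f91068: {02f4f5b, 11b2009, 5f91068}.
Only in 1e4637c's history (ahead): {1e4637c, 40eaa4c, 7cfcbf6, 7f35b5c, dac1a4f} — 5.
Only in 5f91068's history (behind): {5f91068} — 1.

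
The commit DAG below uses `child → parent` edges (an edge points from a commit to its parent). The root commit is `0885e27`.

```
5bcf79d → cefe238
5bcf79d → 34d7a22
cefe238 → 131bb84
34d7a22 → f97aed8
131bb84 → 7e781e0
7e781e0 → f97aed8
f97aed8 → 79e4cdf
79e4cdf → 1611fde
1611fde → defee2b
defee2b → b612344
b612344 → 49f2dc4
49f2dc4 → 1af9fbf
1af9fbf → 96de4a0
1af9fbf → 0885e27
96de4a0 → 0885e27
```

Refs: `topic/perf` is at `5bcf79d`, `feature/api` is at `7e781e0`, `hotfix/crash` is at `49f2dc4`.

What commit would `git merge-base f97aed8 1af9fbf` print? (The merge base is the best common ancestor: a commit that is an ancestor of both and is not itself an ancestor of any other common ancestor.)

1af9fbf

Ancestors of f97aed8: {0885e27, 1611fde, 1af9fbf, 49f2dc4, 79e4cdf, 96de4a0, b612344, defee2b, f97aed8}.
Ancestors of 1af9fbf: {0885e27, 1af9fbf, 96de4a0}.
Common ancestors: {0885e27, 1af9fbf, 96de4a0}.
Among these, 1af9fbf is not an ancestor of any other common ancestor — it is the merge base.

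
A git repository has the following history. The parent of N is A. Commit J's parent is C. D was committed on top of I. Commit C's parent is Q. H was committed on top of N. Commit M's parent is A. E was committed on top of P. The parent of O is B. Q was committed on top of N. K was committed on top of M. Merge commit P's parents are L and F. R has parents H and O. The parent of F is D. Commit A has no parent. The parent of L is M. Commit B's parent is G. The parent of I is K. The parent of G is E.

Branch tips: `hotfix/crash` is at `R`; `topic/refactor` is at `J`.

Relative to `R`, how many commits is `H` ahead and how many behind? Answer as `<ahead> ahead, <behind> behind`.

Reachable from H: {A, H, N}.
Reachable from R: {A, B, D, E, F, G, H, I, K, L, M, N, O, P, R}.
Only in H's history (ahead): {} — 0.
Only in R's history (behind): {B, D, E, F, G, I, K, L, M, O, P, R} — 12.

0 ahead, 12 behind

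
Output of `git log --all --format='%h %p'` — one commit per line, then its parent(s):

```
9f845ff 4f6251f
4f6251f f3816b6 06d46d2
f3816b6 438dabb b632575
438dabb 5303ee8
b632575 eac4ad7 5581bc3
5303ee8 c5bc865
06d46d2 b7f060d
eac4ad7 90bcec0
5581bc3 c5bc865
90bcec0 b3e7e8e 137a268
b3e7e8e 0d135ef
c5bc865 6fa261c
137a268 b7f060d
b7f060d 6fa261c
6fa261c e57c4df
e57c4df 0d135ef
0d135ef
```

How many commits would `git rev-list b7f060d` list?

4

Walking parent pointers from b7f060d: reachable set = {0d135ef, 6fa261c, b7f060d, e57c4df}.
That is 4 commits.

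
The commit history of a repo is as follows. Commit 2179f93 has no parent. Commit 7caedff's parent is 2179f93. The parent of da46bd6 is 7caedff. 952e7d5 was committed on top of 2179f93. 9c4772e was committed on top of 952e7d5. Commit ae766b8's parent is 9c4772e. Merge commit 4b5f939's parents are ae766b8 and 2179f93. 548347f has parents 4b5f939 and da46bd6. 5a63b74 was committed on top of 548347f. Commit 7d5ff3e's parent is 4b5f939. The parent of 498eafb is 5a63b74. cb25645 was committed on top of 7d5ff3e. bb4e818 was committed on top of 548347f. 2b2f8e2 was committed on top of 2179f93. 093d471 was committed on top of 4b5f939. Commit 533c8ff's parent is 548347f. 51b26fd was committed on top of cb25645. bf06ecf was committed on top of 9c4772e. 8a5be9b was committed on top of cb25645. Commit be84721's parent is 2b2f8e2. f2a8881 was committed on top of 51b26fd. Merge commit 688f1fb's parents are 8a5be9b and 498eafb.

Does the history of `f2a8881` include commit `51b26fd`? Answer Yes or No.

Yes

Ancestors of f2a8881 (commits reachable by following parents): {2179f93, 4b5f939, 51b26fd, 7d5ff3e, 952e7d5, 9c4772e, ae766b8, cb25645, f2a8881}.
51b26fd is in that set, so it is an ancestor of f2a8881.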